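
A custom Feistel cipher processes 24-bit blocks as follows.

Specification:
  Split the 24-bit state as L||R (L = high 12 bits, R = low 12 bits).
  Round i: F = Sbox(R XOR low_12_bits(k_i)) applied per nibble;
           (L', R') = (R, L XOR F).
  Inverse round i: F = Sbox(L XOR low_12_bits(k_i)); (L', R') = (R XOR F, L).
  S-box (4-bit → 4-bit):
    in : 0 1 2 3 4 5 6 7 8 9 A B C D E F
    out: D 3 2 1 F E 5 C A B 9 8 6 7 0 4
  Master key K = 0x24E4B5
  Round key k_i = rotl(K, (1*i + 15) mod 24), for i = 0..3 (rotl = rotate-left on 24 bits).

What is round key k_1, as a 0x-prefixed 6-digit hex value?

K = 0x24E4B5
k_0 = rotl(K, (1*0+15) mod 24) = rotl(K, 15) = 0x5A9272
k_1 = rotl(K, (1*1+15) mod 24) = rotl(K, 16) = 0xB524E4

0xB524E4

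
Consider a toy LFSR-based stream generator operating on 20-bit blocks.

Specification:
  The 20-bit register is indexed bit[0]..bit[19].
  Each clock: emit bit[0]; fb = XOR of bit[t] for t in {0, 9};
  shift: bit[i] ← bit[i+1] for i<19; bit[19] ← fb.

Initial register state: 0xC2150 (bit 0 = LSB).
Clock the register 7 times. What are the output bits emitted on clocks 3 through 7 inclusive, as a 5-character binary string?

00101

reg_0 = 0xC2150
clock 1: out=0, reg = 0x610A8
clock 2: out=0, reg = 0x30854
clock 3: out=0, reg = 0x1842A
clock 4: out=0, reg = 0x0C215
clock 5: out=1, reg = 0x0610A
clock 6: out=0, reg = 0x03085
clock 7: out=1, reg = 0x81842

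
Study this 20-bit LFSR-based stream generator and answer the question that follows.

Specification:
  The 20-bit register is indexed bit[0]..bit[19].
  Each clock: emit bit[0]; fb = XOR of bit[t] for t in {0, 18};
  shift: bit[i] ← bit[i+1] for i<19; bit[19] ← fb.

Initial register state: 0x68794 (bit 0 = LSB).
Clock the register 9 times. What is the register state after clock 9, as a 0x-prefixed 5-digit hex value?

reg_0 = 0x68794
clock 1: out=0, reg = 0xB43CA
clock 2: out=0, reg = 0x5A1E5
clock 3: out=1, reg = 0x2D0F2
clock 4: out=0, reg = 0x16879
clock 5: out=1, reg = 0x8B43C
clock 6: out=0, reg = 0x45A1E
clock 7: out=0, reg = 0xA2D0F
clock 8: out=1, reg = 0xD1687
clock 9: out=1, reg = 0x68B43

0x68B43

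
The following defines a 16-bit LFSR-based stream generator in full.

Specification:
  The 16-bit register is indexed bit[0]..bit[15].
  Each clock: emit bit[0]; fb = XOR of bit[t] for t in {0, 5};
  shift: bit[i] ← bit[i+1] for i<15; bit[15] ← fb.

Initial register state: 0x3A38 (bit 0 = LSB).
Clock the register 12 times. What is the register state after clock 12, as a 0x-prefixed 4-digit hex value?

reg_0 = 0x3A38
clock 1: out=0, reg = 0x9D1C
clock 2: out=0, reg = 0x4E8E
clock 3: out=0, reg = 0x2747
clock 4: out=1, reg = 0x93A3
clock 5: out=1, reg = 0x49D1
clock 6: out=1, reg = 0xA4E8
clock 7: out=0, reg = 0xD274
clock 8: out=0, reg = 0xE93A
clock 9: out=0, reg = 0xF49D
clock 10: out=1, reg = 0xFA4E
clock 11: out=0, reg = 0x7D27
clock 12: out=1, reg = 0x3E93

0x3E93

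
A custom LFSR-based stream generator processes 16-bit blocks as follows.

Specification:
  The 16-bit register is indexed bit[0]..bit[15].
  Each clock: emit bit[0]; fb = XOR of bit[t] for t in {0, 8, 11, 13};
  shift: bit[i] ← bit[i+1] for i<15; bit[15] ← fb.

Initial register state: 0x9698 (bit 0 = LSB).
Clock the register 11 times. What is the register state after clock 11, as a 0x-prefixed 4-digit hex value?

0x7B12

reg_0 = 0x9698
clock 1: out=0, reg = 0x4B4C
clock 2: out=0, reg = 0x25A6
clock 3: out=0, reg = 0x12D3
clock 4: out=1, reg = 0x8969
clock 5: out=1, reg = 0xC4B4
clock 6: out=0, reg = 0x625A
clock 7: out=0, reg = 0xB12D
clock 8: out=1, reg = 0xD896
clock 9: out=0, reg = 0xEC4B
clock 10: out=1, reg = 0xF625
clock 11: out=1, reg = 0x7B12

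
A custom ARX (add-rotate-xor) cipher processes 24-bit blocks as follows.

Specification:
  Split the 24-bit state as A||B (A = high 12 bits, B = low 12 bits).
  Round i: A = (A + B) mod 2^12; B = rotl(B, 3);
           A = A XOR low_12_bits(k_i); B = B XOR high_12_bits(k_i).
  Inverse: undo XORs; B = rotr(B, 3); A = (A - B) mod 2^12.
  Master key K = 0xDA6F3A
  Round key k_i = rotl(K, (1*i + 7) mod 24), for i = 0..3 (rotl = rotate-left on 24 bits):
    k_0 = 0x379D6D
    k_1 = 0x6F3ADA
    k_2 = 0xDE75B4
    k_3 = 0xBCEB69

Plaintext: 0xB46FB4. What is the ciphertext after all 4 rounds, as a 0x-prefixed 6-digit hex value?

s_0 = plaintext = 0xB46FB4
s_1 = Round(s_0, k_0) = 0x797EDE
s_2 = Round(s_1, k_1) = 0xCAF004
s_3 = Round(s_2, k_2) = 0x907DC7
s_4 = Round(s_3, k_3) = 0xDA75F0

0xDA75F0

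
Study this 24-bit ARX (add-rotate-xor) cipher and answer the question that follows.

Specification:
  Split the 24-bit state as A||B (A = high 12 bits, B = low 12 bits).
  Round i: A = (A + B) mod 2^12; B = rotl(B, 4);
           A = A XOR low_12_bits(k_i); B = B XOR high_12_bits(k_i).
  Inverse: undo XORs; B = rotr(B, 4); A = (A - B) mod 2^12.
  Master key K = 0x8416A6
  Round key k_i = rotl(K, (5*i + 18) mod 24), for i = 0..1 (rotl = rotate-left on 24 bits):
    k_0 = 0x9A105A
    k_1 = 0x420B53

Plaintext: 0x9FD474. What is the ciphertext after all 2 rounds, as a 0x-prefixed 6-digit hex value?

0x643A7E

s_0 = plaintext = 0x9FD474
s_1 = Round(s_0, k_0) = 0xE2BEE5
s_2 = Round(s_1, k_1) = 0x643A7E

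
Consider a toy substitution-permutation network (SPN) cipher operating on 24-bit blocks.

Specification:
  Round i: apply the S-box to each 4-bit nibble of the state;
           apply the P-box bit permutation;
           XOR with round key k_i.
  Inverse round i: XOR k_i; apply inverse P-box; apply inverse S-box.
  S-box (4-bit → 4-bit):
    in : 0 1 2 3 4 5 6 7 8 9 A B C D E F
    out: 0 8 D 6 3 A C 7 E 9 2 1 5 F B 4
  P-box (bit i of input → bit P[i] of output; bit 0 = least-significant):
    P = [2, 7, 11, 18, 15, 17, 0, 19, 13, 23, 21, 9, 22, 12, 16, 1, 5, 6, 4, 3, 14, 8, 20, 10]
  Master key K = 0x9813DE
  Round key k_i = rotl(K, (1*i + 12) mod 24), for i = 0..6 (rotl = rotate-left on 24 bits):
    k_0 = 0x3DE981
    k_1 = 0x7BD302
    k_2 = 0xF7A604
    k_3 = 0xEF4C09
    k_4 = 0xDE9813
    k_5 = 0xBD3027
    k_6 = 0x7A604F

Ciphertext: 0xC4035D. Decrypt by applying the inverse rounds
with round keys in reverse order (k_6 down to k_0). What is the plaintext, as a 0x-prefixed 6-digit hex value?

0xB60FB5

s_0 = ciphertext = 0xC4035D
s_1 = InvRound(s_0, k_6) = 0x7F1D51
s_2 = InvRound(s_1, k_5) = 0x5794AC
s_3 = InvRound(s_2, k_4) = 0x126A67
s_4 = InvRound(s_3, k_3) = 0x6E2D19
s_5 = InvRound(s_4, k_2) = 0x36F52C
s_6 = InvRound(s_5, k_1) = 0x192919
s_7 = InvRound(s_6, k_0) = 0xB60FB5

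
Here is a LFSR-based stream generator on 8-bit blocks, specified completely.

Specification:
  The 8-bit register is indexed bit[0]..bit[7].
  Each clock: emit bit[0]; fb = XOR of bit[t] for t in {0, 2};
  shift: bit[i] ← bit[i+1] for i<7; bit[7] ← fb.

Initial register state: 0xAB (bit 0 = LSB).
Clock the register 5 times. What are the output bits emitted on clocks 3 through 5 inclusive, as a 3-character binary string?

reg_0 = 0xAB
clock 1: out=1, reg = 0xD5
clock 2: out=1, reg = 0x6A
clock 3: out=0, reg = 0x35
clock 4: out=1, reg = 0x1A
clock 5: out=0, reg = 0x0D

010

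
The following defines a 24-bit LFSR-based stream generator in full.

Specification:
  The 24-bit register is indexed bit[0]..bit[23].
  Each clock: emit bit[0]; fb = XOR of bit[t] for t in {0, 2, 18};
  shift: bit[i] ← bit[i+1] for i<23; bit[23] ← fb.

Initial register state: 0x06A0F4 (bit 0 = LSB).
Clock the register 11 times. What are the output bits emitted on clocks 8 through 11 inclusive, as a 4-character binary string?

reg_0 = 0x06A0F4
clock 1: out=0, reg = 0x03507A
clock 2: out=0, reg = 0x01A83D
clock 3: out=1, reg = 0x00D41E
clock 4: out=0, reg = 0x806A0F
clock 5: out=1, reg = 0x403507
clock 6: out=1, reg = 0x201A83
clock 7: out=1, reg = 0x900D41
clock 8: out=1, reg = 0xC806A0
clock 9: out=0, reg = 0x640350
clock 10: out=0, reg = 0xB201A8
clock 11: out=0, reg = 0x5900D4

1000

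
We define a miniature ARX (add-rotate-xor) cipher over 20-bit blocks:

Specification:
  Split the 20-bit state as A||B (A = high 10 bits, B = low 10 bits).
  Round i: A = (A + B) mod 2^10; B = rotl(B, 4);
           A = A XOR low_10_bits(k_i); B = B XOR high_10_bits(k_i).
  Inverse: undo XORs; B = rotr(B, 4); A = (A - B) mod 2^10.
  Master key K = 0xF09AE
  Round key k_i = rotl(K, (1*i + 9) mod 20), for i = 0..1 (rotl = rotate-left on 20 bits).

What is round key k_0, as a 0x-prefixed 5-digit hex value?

K = 0xF09AE
k_0 = rotl(K, (1*0+9) mod 20) = rotl(K, 9) = 0x35DE1

0x35DE1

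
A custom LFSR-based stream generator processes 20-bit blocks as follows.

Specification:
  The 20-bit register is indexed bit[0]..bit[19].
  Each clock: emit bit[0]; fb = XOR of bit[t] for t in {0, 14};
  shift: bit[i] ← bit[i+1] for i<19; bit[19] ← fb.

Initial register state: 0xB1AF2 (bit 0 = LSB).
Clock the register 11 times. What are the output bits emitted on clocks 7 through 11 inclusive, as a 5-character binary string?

reg_0 = 0xB1AF2
clock 1: out=0, reg = 0x58D79
clock 2: out=1, reg = 0xAC6BC
clock 3: out=0, reg = 0xD635E
clock 4: out=0, reg = 0xEB1AF
clock 5: out=1, reg = 0xF58D7
clock 6: out=1, reg = 0x7AC6B
clock 7: out=1, reg = 0xBD635
clock 8: out=1, reg = 0x5EB1A
clock 9: out=0, reg = 0xAF58D
clock 10: out=1, reg = 0x57AC6
clock 11: out=0, reg = 0xABD63

11010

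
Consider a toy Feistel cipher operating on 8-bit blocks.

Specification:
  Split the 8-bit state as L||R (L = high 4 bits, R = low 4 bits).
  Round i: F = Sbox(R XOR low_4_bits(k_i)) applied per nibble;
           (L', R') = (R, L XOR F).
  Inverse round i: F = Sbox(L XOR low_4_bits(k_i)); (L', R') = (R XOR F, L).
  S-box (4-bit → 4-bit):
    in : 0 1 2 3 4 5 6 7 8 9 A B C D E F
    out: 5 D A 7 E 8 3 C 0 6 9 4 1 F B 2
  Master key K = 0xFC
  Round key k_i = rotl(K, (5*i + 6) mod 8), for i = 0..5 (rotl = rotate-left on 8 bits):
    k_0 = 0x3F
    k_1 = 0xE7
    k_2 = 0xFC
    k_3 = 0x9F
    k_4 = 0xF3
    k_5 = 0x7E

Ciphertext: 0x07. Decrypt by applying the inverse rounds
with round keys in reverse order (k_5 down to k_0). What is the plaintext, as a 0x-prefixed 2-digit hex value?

0x5F

s_0 = ciphertext = 0x07
s_1 = InvRound(s_0, k_5) = 0xC0
s_2 = InvRound(s_1, k_4) = 0x2C
s_3 = InvRound(s_2, k_3) = 0x32
s_4 = InvRound(s_3, k_2) = 0x03
s_5 = InvRound(s_4, k_1) = 0xF0
s_6 = InvRound(s_5, k_0) = 0x5F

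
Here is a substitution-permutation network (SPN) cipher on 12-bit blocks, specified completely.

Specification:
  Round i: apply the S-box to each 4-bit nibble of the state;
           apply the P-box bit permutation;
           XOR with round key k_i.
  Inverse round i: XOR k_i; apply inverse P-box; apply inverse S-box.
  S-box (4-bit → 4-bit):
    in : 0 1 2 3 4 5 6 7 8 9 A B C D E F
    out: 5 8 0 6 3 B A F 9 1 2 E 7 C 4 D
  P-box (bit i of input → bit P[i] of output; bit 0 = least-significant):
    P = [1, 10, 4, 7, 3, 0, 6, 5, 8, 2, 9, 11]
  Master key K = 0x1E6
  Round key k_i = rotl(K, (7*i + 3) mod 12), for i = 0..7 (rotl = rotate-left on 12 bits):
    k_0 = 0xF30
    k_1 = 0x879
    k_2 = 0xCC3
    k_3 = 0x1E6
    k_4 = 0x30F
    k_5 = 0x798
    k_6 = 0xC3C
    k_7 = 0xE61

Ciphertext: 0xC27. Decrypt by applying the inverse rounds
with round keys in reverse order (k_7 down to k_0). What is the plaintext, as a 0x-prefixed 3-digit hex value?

s_0 = ciphertext = 0xC27
s_1 = InvRound(s_0, k_7) = 0x3E9
s_2 = InvRound(s_1, k_6) = 0x73B
s_3 = InvRound(s_2, k_5) = 0x268
s_4 = InvRound(s_3, k_4) = 0x4B9
s_5 = InvRound(s_4, k_3) = 0x4CC
s_6 = InvRound(s_5, k_2) = 0x649
s_7 = InvRound(s_6, k_1) = 0xD13
s_8 = InvRound(s_7, k_0) = 0xE69

0xE69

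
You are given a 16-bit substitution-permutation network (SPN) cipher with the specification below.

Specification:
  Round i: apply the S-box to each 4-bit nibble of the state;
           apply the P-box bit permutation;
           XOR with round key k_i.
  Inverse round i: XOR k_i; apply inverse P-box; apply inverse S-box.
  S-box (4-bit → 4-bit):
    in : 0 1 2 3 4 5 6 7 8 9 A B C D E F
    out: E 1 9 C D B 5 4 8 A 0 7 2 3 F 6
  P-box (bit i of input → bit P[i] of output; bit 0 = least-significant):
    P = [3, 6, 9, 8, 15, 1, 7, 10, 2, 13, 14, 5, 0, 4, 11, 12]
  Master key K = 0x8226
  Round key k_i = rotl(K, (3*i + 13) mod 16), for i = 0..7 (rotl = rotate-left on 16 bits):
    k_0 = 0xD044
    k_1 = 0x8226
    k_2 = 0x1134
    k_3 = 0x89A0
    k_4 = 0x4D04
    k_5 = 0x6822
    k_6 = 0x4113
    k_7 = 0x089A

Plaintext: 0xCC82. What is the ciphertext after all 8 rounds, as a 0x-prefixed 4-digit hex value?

s_0 = plaintext = 0xCC82
s_1 = Round(s_0, k_0) = 0xF55C
s_2 = Round(s_1, k_1) = 0x2E50
s_3 = Round(s_2, k_2) = 0xE653
s_4 = Round(s_3, k_3) = 0x56B7
s_5 = Round(s_4, k_4) = 0x9F93
s_6 = Round(s_5, k_5) = 0x1F30
s_7 = Round(s_6, k_6) = 0x26D2
s_8 = Round(s_7, k_7) = 0xD995

0xD995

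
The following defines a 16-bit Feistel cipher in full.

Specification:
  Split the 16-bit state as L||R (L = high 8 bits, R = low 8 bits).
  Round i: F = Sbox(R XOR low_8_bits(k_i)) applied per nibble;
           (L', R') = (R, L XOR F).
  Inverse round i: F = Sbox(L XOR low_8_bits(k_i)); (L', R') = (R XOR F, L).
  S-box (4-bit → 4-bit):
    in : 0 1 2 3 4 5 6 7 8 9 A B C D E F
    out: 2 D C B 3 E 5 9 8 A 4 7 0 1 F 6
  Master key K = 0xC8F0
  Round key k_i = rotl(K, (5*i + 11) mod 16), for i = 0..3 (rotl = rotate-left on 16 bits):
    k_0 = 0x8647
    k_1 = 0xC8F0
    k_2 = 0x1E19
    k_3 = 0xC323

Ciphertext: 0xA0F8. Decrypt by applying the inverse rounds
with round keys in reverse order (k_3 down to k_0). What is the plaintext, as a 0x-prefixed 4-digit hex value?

0x2D50

s_0 = ciphertext = 0xA0F8
s_1 = InvRound(s_0, k_3) = 0x73A0
s_2 = InvRound(s_1, k_2) = 0xF473
s_3 = InvRound(s_2, k_1) = 0x50F4
s_4 = InvRound(s_3, k_0) = 0x2D50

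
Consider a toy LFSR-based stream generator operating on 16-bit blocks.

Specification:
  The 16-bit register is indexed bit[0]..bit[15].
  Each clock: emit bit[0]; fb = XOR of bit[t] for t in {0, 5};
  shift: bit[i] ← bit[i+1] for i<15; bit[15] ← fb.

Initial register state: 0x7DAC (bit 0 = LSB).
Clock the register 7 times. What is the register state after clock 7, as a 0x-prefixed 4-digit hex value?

reg_0 = 0x7DAC
clock 1: out=0, reg = 0xBED6
clock 2: out=0, reg = 0x5F6B
clock 3: out=1, reg = 0x2FB5
clock 4: out=1, reg = 0x17DA
clock 5: out=0, reg = 0x0BED
clock 6: out=1, reg = 0x05F6
clock 7: out=0, reg = 0x82FB

0x82FB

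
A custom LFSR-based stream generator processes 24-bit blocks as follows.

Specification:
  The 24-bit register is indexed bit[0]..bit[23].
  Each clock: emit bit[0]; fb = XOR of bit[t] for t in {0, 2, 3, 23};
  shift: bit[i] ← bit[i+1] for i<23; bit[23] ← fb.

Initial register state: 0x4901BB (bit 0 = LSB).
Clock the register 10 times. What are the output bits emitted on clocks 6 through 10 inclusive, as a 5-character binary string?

reg_0 = 0x4901BB
clock 1: out=1, reg = 0x2480DD
clock 2: out=1, reg = 0x92406E
clock 3: out=0, reg = 0xC92037
clock 4: out=1, reg = 0xE4901B
clock 5: out=1, reg = 0xF2480D
clock 6: out=1, reg = 0x792406
clock 7: out=0, reg = 0xBC9203
clock 8: out=1, reg = 0x5E4901
clock 9: out=1, reg = 0xAF2480
clock 10: out=0, reg = 0xD79240

10110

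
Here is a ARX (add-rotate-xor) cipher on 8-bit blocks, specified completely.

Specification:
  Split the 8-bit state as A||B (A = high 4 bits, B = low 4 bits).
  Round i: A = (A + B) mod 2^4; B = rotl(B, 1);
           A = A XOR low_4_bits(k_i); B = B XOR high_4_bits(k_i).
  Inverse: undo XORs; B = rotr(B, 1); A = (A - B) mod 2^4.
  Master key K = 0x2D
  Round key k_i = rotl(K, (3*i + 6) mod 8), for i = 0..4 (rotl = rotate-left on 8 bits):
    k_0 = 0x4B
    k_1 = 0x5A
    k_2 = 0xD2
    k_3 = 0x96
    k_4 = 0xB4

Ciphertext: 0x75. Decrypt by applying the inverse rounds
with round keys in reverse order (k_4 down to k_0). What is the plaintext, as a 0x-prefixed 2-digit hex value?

s_0 = ciphertext = 0x75
s_1 = InvRound(s_0, k_4) = 0xC7
s_2 = InvRound(s_1, k_3) = 0x37
s_3 = InvRound(s_2, k_2) = 0xC5
s_4 = InvRound(s_3, k_1) = 0x60
s_5 = InvRound(s_4, k_0) = 0xB2

0xB2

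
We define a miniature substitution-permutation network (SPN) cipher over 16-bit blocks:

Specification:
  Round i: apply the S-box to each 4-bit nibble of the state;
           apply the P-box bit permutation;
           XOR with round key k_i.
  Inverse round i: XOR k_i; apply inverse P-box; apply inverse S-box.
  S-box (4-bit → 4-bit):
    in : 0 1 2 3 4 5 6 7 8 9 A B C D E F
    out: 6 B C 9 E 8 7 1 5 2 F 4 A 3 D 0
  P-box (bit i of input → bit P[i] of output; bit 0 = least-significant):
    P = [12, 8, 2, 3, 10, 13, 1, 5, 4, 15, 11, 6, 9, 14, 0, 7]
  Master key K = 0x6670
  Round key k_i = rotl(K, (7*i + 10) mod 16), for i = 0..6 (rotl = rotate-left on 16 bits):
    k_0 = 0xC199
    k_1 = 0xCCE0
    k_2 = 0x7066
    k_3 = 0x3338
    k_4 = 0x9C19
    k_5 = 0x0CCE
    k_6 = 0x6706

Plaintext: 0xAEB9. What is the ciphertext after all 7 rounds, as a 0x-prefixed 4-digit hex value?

0x9039

s_0 = plaintext = 0xAEB9
s_1 = Round(s_0, k_0) = 0x8A4A
s_2 = Round(s_1, k_1) = 0x779F
s_3 = Round(s_2, k_2) = 0x5276
s_4 = Round(s_3, k_3) = 0x2EFC
s_5 = Round(s_4, k_4) = 0x95C0
s_6 = Round(s_5, k_5) = 0x6DAA
s_7 = Round(s_6, k_6) = 0x9039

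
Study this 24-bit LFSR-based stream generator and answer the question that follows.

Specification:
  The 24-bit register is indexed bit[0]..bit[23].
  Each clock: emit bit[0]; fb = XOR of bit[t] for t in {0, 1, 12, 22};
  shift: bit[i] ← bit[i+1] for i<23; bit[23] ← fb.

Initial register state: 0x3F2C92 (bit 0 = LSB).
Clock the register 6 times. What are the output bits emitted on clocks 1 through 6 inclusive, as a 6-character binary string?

010010

reg_0 = 0x3F2C92
clock 1: out=0, reg = 0x9F9649
clock 2: out=1, reg = 0x4FCB24
clock 3: out=0, reg = 0xA7E592
clock 4: out=0, reg = 0xD3F2C9
clock 5: out=1, reg = 0xE9F964
clock 6: out=0, reg = 0x74FCB2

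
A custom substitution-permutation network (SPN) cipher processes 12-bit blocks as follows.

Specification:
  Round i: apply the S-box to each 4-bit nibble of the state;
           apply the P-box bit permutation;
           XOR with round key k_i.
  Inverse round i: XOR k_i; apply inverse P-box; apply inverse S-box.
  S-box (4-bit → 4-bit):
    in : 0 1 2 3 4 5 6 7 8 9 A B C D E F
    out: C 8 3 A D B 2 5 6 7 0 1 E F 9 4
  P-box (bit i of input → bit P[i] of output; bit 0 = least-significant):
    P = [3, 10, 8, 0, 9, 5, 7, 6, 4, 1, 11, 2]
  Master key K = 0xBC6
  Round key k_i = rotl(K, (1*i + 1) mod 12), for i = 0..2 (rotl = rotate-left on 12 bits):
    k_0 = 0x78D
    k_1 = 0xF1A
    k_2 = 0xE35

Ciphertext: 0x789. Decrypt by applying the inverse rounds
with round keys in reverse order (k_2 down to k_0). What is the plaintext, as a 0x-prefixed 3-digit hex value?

s_0 = ciphertext = 0x789
s_1 = InvRound(s_0, k_2) = 0x487
s_2 = InvRound(s_1, k_1) = 0x474
s_3 = InvRound(s_2, k_0) = 0xBD4

0xBD4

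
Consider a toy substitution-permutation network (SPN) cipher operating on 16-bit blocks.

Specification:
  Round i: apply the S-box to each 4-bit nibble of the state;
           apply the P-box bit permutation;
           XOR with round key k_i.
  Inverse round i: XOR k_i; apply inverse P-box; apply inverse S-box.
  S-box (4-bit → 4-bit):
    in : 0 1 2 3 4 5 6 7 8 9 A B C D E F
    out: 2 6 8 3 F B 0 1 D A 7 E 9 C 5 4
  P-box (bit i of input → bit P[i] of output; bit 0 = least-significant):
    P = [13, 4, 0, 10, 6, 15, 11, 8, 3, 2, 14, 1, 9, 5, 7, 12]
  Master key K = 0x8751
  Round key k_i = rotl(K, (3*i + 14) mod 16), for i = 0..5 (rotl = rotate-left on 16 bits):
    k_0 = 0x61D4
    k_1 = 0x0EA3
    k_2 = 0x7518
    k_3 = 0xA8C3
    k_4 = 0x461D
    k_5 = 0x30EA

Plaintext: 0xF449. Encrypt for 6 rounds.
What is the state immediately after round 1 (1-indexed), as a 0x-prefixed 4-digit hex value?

0xAC0A

s_0 = plaintext = 0xF449
s_1 = Round(s_0, k_0) = 0xAC0A
s_2 = Round(s_1, k_1) = 0xAC18
s_3 = Round(s_2, k_2) = 0xDBB3
s_4 = Round(s_3, k_3) = 0x5155
s_5 = Round(s_4, k_4) = 0xB169
s_6 = Round(s_5, k_5) = 0x645E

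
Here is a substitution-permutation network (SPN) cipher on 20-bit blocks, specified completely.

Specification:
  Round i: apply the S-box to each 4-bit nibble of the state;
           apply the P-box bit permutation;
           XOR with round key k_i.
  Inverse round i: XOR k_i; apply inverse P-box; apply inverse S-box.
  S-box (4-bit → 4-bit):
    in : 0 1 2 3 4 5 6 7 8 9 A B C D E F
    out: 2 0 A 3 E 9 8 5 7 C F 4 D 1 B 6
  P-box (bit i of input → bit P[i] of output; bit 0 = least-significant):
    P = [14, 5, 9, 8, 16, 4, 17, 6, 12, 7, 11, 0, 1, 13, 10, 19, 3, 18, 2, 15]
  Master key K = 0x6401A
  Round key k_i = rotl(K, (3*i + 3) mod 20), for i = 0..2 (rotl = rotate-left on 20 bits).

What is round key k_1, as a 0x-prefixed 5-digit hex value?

0x00699

K = 0x6401A
k_0 = rotl(K, (3*0+3) mod 20) = rotl(K, 3) = 0x200D3
k_1 = rotl(K, (3*1+3) mod 20) = rotl(K, 6) = 0x00699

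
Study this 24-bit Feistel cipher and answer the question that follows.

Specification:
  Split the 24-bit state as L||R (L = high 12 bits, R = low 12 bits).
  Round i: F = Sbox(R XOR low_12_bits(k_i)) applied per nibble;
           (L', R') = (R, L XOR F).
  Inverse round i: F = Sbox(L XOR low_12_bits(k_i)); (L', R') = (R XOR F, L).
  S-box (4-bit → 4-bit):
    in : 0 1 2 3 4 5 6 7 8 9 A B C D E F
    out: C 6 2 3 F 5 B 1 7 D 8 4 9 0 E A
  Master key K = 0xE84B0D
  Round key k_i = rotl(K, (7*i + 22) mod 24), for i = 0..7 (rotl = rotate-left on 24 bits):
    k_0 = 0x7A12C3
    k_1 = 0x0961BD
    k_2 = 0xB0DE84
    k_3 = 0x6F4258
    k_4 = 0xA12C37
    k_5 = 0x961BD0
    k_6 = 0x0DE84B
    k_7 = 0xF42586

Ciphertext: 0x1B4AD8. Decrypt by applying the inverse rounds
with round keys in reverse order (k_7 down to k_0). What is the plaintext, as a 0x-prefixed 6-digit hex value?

s_0 = ciphertext = 0x1B4AD8
s_1 = InvRound(s_0, k_7) = 0x5EA1B4
s_2 = InvRound(s_1, k_6) = 0x1325EA
s_3 = InvRound(s_2, k_5) = 0xD08132
s_4 = InvRound(s_3, k_4) = 0x708D08
s_5 = InvRound(s_4, k_3) = 0x854708
s_6 = InvRound(s_5, k_2) = 0xC04854
s_7 = InvRound(s_6, k_1) = 0x819C04
s_8 = InvRound(s_7, k_0) = 0x40C819

0x40C819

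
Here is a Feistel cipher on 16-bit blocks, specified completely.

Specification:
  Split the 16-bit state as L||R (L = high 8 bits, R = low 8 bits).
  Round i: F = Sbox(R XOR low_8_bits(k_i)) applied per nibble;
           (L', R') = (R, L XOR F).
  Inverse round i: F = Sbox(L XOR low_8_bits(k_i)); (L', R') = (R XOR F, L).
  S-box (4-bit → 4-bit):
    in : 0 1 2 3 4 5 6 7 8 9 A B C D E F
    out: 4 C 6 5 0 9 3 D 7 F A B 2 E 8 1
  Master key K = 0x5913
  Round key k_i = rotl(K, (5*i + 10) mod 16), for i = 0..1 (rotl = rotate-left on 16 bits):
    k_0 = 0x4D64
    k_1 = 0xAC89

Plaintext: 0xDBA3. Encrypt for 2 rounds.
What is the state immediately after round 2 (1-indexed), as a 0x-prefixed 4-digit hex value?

0xF672

s_0 = plaintext = 0xDBA3
s_1 = Round(s_0, k_0) = 0xA3F6
s_2 = Round(s_1, k_1) = 0xF672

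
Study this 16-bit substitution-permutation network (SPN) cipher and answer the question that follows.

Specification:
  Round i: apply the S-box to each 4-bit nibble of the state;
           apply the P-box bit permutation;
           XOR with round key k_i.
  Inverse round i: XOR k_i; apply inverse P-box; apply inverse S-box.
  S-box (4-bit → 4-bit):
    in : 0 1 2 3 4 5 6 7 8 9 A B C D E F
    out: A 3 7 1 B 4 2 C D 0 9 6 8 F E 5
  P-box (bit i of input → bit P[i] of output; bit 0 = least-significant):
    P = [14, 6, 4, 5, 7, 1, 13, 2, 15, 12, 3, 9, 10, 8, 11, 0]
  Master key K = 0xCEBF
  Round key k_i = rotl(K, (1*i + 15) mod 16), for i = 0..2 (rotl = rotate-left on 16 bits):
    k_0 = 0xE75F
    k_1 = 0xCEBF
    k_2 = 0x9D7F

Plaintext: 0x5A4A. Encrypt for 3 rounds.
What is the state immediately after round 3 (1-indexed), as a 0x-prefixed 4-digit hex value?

s_0 = plaintext = 0x5A4A
s_1 = Round(s_0, k_0) = 0x2DF9
s_2 = Round(s_1, k_1) = 0x7137
s_3 = Round(s_2, k_2) = 0x05CE

0x05CE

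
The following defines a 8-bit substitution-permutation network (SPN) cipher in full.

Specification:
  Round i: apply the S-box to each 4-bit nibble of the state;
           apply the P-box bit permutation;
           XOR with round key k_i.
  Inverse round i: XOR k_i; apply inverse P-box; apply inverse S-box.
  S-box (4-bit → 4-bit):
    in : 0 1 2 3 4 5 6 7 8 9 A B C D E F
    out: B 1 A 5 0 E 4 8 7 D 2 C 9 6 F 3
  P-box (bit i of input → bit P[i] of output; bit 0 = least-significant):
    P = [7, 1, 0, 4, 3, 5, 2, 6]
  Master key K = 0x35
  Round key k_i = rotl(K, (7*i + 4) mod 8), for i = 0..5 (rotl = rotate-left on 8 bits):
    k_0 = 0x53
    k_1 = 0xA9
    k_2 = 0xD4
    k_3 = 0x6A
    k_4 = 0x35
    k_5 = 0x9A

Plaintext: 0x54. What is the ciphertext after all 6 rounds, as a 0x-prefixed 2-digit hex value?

s_0 = plaintext = 0x54
s_1 = Round(s_0, k_0) = 0x37
s_2 = Round(s_1, k_1) = 0xB5
s_3 = Round(s_2, k_2) = 0x83
s_4 = Round(s_3, k_3) = 0xC7
s_5 = Round(s_4, k_4) = 0x6D
s_6 = Round(s_5, k_5) = 0x9D

0x9D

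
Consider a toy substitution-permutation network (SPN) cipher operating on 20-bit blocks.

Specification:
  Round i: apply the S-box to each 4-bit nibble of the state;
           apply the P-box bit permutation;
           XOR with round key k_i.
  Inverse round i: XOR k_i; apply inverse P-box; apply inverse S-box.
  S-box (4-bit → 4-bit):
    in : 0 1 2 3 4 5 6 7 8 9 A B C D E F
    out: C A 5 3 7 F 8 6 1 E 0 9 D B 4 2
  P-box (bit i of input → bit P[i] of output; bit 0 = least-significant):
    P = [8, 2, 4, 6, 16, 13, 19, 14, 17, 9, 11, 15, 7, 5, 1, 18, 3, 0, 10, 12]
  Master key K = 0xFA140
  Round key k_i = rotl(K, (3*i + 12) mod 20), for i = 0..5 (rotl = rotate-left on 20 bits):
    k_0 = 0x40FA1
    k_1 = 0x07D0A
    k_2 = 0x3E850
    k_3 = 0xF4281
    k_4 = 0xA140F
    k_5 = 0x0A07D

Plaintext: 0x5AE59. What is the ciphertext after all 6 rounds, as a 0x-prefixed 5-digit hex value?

s_0 = plaintext = 0x5AE59
s_1 = Round(s_0, k_0) = 0xD73FC
s_2 = Round(s_1, k_1) = 0x24E71
s_3 = Round(s_2, k_2) = 0xBC4BE
s_4 = Round(s_3, k_3) = 0x8181B
s_5 = Round(s_4, k_4) = 0xC7567
s_6 = Round(s_5, k_5) = 0x27E43

0x27E43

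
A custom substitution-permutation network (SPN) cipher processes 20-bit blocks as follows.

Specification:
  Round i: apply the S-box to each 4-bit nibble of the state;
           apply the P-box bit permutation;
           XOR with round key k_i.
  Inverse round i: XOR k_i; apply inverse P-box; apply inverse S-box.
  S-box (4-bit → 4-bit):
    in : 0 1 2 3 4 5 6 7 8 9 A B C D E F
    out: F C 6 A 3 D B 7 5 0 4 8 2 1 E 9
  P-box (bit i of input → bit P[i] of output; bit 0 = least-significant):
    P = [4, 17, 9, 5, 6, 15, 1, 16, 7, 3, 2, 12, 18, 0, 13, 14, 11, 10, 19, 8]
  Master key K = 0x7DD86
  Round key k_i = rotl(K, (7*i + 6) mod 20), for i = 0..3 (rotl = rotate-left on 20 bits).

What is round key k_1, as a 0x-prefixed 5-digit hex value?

0x0CFBB

K = 0x7DD86
k_0 = rotl(K, (7*0+6) mod 20) = rotl(K, 6) = 0x7619F
k_1 = rotl(K, (7*1+6) mod 20) = rotl(K, 13) = 0x0CFBB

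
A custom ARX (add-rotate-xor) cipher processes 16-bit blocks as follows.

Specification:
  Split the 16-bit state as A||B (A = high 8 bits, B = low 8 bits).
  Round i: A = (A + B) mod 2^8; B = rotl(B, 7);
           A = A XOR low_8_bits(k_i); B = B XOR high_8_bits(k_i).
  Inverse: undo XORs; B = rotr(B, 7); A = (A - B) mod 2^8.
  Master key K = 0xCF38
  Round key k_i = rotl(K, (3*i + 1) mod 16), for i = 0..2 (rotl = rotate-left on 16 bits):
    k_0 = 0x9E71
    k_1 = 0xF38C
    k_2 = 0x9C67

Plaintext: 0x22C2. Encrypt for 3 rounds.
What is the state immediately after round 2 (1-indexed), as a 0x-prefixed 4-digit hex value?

0x180C

s_0 = plaintext = 0x22C2
s_1 = Round(s_0, k_0) = 0x95FF
s_2 = Round(s_1, k_1) = 0x180C
s_3 = Round(s_2, k_2) = 0x439A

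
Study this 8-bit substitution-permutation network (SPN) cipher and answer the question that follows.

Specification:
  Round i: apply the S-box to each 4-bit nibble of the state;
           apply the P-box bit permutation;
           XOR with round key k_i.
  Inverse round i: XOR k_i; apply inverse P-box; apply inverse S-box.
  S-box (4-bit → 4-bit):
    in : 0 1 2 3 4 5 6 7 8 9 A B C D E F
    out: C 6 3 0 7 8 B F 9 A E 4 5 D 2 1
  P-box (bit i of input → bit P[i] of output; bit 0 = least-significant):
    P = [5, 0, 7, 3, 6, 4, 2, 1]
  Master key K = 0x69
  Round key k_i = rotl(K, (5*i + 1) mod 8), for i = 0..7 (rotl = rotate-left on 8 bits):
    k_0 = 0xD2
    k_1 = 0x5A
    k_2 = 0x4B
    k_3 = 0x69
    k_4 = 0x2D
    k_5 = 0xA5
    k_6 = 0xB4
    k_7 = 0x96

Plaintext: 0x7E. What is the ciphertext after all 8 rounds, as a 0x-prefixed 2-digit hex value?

0x59

s_0 = plaintext = 0x7E
s_1 = Round(s_0, k_0) = 0x85
s_2 = Round(s_1, k_1) = 0x10
s_3 = Round(s_2, k_2) = 0xD7
s_4 = Round(s_3, k_3) = 0x86
s_5 = Round(s_4, k_4) = 0x46
s_6 = Round(s_5, k_5) = 0xD8
s_7 = Round(s_6, k_6) = 0xDA
s_8 = Round(s_7, k_7) = 0x59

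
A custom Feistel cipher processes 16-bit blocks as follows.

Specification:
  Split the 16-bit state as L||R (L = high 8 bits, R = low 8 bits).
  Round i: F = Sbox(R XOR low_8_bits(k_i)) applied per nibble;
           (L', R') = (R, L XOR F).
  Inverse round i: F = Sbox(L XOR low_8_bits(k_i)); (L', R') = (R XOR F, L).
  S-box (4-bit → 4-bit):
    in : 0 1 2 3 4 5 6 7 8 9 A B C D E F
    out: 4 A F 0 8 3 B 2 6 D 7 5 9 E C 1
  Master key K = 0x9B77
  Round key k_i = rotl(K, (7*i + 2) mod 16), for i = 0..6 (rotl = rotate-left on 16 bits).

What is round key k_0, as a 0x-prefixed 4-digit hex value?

0x6DDE

K = 0x9B77
k_0 = rotl(K, (7*0+2) mod 16) = rotl(K, 2) = 0x6DDE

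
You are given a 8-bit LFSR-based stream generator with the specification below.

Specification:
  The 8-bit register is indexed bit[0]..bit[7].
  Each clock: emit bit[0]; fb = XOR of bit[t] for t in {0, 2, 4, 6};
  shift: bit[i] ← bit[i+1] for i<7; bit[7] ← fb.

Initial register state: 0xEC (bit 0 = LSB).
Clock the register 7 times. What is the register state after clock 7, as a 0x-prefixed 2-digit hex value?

0x65

reg_0 = 0xEC
clock 1: out=0, reg = 0x76
clock 2: out=0, reg = 0xBB
clock 3: out=1, reg = 0x5D
clock 4: out=1, reg = 0x2E
clock 5: out=0, reg = 0x97
clock 6: out=1, reg = 0xCB
clock 7: out=1, reg = 0x65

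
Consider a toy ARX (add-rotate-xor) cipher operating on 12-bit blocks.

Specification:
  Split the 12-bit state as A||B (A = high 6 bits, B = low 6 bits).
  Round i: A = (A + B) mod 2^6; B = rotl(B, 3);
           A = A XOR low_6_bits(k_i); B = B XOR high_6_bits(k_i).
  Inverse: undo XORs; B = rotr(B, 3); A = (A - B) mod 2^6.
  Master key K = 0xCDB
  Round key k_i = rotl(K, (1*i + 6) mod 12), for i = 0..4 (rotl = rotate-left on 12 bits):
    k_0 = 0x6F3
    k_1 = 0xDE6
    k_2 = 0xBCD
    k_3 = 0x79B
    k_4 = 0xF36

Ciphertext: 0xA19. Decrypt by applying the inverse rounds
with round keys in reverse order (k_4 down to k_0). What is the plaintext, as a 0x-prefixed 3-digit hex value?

s_0 = ciphertext = 0xA19
s_1 = InvRound(s_0, k_4) = 0xCAC
s_2 = InvRound(s_1, k_3) = 0x4D6
s_3 = InvRound(s_2, k_2) = 0x3CF
s_4 = InvRound(s_3, k_1) = 0x887
s_5 = InvRound(s_4, k_0) = 0xBA3

0xBA3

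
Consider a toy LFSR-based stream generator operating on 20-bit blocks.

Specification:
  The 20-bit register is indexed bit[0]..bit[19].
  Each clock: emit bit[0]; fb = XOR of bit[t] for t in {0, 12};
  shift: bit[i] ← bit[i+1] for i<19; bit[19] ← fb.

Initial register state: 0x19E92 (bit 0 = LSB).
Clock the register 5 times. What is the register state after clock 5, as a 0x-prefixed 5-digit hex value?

0x58CF4

reg_0 = 0x19E92
clock 1: out=0, reg = 0x8CF49
clock 2: out=1, reg = 0xC67A4
clock 3: out=0, reg = 0x633D2
clock 4: out=0, reg = 0xB19E9
clock 5: out=1, reg = 0x58CF4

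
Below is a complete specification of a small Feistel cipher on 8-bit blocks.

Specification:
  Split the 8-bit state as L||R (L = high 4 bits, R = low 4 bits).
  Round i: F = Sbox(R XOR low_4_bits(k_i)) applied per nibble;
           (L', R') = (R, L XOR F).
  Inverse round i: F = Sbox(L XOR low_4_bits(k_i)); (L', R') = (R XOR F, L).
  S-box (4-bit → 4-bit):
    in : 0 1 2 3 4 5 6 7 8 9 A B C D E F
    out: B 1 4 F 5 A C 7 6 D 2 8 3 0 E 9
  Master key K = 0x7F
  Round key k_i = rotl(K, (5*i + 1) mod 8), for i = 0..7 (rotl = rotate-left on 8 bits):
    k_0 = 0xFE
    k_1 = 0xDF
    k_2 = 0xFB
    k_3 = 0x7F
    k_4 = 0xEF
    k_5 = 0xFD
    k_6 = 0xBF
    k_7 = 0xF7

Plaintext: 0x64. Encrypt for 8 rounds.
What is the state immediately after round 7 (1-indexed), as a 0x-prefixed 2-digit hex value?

s_0 = plaintext = 0x64
s_1 = Round(s_0, k_0) = 0x44
s_2 = Round(s_1, k_1) = 0x4C
s_3 = Round(s_2, k_2) = 0xC3
s_4 = Round(s_3, k_3) = 0x3F
s_5 = Round(s_4, k_4) = 0xF8
s_6 = Round(s_5, k_5) = 0x85
s_7 = Round(s_6, k_6) = 0x5A
s_8 = Round(s_7, k_7) = 0xA5

0x5A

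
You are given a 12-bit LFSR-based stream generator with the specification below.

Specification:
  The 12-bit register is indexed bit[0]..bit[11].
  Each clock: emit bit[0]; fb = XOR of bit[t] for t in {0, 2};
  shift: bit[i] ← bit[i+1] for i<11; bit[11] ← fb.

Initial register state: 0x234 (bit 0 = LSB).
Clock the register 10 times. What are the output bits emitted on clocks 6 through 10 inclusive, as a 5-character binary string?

10001

reg_0 = 0x234
clock 1: out=0, reg = 0x91A
clock 2: out=0, reg = 0x48D
clock 3: out=1, reg = 0x246
clock 4: out=0, reg = 0x923
clock 5: out=1, reg = 0xC91
clock 6: out=1, reg = 0xE48
clock 7: out=0, reg = 0x724
clock 8: out=0, reg = 0xB92
clock 9: out=0, reg = 0x5C9
clock 10: out=1, reg = 0xAE4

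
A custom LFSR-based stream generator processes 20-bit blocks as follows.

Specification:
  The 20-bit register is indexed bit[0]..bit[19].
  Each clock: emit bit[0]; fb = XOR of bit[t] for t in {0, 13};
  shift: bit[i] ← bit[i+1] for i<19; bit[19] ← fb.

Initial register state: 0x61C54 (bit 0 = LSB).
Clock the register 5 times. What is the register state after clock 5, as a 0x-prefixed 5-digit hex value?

reg_0 = 0x61C54
clock 1: out=0, reg = 0x30E2A
clock 2: out=0, reg = 0x18715
clock 3: out=1, reg = 0x8C38A
clock 4: out=0, reg = 0x461C5
clock 5: out=1, reg = 0x230E2

0x230E2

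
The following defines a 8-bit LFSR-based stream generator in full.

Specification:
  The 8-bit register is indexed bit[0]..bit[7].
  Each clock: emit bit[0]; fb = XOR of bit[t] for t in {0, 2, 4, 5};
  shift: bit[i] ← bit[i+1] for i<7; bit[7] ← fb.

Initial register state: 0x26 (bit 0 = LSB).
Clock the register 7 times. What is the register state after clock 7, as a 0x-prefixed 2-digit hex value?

reg_0 = 0x26
clock 1: out=0, reg = 0x13
clock 2: out=1, reg = 0x09
clock 3: out=1, reg = 0x84
clock 4: out=0, reg = 0xC2
clock 5: out=0, reg = 0x61
clock 6: out=1, reg = 0x30
clock 7: out=0, reg = 0x18

0x18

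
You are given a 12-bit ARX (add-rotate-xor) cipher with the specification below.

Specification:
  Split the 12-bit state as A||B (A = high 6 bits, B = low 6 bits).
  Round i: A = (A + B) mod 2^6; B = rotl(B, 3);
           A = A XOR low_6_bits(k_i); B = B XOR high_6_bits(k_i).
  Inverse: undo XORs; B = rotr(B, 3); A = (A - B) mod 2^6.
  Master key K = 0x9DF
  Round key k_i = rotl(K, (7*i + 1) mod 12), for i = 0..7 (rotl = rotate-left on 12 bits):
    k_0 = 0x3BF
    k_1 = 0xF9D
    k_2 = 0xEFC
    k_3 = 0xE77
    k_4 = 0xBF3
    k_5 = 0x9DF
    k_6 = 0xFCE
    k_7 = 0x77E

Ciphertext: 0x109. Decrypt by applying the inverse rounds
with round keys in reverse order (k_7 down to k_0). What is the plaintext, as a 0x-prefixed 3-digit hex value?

0xAD8

s_0 = ciphertext = 0x109
s_1 = InvRound(s_0, k_7) = 0x622
s_2 = InvRound(s_1, k_6) = 0xAEB
s_3 = InvRound(s_2, k_5) = 0x4E1
s_4 = InvRound(s_3, k_4) = 0xBF1
s_5 = InvRound(s_4, k_3) = 0x5C1
s_6 = InvRound(s_5, k_2) = 0x517
s_7 = InvRound(s_6, k_1) = 0xF0D
s_8 = InvRound(s_7, k_0) = 0xAD8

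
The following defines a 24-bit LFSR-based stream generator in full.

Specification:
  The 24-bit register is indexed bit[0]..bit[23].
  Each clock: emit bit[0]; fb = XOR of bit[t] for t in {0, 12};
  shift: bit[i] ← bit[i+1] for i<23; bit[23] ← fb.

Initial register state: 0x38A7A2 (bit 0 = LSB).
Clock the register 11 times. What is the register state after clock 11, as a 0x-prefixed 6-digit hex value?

reg_0 = 0x38A7A2
clock 1: out=0, reg = 0x1C53D1
clock 2: out=1, reg = 0x0E29E8
clock 3: out=0, reg = 0x0714F4
clock 4: out=0, reg = 0x838A7A
clock 5: out=0, reg = 0x41C53D
clock 6: out=1, reg = 0xA0E29E
clock 7: out=0, reg = 0x50714F
clock 8: out=1, reg = 0x2838A7
clock 9: out=1, reg = 0x141C53
clock 10: out=1, reg = 0x0A0E29
clock 11: out=1, reg = 0x850714

0x850714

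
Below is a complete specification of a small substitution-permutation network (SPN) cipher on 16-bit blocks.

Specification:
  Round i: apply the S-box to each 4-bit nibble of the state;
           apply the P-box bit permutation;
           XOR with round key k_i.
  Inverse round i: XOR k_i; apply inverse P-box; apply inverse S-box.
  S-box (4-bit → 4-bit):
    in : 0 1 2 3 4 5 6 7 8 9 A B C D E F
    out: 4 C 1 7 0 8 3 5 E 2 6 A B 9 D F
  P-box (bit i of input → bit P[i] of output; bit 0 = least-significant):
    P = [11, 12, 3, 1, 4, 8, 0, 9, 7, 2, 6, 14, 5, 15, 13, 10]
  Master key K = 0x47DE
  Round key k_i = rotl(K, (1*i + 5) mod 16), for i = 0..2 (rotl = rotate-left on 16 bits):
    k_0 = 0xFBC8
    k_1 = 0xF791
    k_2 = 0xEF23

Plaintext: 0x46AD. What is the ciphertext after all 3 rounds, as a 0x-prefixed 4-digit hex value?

s_0 = plaintext = 0x46AD
s_1 = Round(s_0, k_0) = 0xF24F
s_2 = Round(s_1, k_1) = 0x4B3B
s_3 = Round(s_2, k_2) = 0xBE34

0xBE34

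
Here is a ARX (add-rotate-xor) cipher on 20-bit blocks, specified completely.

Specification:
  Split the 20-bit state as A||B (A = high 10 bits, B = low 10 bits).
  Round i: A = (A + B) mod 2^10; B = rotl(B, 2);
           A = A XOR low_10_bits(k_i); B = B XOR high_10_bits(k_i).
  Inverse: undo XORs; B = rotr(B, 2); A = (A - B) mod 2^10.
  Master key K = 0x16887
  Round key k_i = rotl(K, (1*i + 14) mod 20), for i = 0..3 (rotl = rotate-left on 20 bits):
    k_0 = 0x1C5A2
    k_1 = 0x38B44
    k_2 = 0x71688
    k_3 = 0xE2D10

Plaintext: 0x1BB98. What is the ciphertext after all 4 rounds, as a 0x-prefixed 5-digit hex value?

0xD9E1C

s_0 = plaintext = 0x1BB98
s_1 = Round(s_0, k_0) = 0x69212
s_2 = Round(s_1, k_1) = 0x3C8A8
s_3 = Round(s_2, k_2) = 0xC4B65
s_4 = Round(s_3, k_3) = 0xD9E1C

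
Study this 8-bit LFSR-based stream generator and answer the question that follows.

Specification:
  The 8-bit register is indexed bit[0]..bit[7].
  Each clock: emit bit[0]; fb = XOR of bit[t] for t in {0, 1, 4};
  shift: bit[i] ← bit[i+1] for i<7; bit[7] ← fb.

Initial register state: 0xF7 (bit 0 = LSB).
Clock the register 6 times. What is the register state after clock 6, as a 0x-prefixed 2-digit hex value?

0xCF

reg_0 = 0xF7
clock 1: out=1, reg = 0xFB
clock 2: out=1, reg = 0xFD
clock 3: out=1, reg = 0x7E
clock 4: out=0, reg = 0x3F
clock 5: out=1, reg = 0x9F
clock 6: out=1, reg = 0xCF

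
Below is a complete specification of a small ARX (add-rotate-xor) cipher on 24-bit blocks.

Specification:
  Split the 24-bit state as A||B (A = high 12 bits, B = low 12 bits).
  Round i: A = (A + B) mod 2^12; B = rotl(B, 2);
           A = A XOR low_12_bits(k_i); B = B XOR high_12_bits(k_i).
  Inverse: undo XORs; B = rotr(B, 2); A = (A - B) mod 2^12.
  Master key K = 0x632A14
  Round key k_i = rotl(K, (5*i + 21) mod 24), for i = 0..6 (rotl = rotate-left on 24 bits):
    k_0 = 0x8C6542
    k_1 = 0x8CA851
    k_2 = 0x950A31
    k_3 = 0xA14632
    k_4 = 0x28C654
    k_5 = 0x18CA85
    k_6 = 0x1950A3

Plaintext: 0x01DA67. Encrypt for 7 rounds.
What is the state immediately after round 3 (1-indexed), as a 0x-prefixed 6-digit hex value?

s_0 = plaintext = 0x01DA67
s_1 = Round(s_0, k_0) = 0xFC6158
s_2 = Round(s_1, k_1) = 0x94FDAA
s_3 = Round(s_2, k_2) = 0xCC8FFB
s_4 = Round(s_3, k_3) = 0xAF15FB
s_5 = Round(s_4, k_4) = 0x6B8561
s_6 = Round(s_5, k_5) = 0x69C409
s_7 = Round(s_6, k_6) = 0xA061B0

0xCC8FFB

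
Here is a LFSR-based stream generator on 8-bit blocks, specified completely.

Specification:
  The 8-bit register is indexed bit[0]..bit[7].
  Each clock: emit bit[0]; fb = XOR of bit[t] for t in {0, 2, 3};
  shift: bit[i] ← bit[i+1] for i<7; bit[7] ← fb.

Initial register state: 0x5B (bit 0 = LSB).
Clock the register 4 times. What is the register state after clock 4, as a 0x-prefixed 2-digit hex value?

0x65

reg_0 = 0x5B
clock 1: out=1, reg = 0x2D
clock 2: out=1, reg = 0x96
clock 3: out=0, reg = 0xCB
clock 4: out=1, reg = 0x65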